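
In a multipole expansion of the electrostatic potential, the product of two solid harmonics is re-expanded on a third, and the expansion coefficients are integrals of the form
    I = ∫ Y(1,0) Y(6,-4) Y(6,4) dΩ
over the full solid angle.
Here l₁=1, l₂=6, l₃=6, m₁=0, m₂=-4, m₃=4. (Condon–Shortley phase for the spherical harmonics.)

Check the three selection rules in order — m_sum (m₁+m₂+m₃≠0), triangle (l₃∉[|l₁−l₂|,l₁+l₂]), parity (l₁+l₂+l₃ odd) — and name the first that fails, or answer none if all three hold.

m₁+m₂+m₃ = 0 − 4 + 4 = 0  ✓
triangle: |1−6|=5 ≤ l₃=6 ≤ 1+6=7  ✓
parity: l₁+l₂+l₃ = 13 is odd  ✗

parity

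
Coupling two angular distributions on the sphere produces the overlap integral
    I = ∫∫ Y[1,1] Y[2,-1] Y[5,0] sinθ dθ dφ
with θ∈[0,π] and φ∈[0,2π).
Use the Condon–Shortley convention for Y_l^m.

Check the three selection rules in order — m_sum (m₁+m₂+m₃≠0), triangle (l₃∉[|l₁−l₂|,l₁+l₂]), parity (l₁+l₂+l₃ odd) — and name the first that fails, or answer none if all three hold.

triangle

azimuthal sum: 1 − 1 + 0 = 0  ✓
1 ≤ 5 ≤ 3 (triangle on l)  ✗
L = 1 + 2 + 5 = 8 (even)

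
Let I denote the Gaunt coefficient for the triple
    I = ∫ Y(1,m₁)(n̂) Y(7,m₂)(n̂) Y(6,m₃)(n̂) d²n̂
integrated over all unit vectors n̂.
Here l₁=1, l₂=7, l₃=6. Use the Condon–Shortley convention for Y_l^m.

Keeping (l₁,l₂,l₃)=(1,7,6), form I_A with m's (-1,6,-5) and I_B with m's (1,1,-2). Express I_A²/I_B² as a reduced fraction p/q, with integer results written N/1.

Same 1,7,6: normalisation and zero-m 3j drop out of the ratio.
A: Δ: 2! 0! 12! / 15! → 1/1365; sum: t=2:+1/79833600 = 1/79833600; 3j²(1 7 6; -1 6 -5) = Δ·Π!·Σ² = 2/35  (sign -1)
B: Δ: 2! 0! 12! / 15! → 1/1365; sum: t=0:+1/1935360 = 1/1935360; 3j²(1 7 6; 1 1 -2) = Δ·Π!·Σ² = 1/91  (sign +1)
I_A²/I_B² = (2/35)/(1/91) = 26/5

26/5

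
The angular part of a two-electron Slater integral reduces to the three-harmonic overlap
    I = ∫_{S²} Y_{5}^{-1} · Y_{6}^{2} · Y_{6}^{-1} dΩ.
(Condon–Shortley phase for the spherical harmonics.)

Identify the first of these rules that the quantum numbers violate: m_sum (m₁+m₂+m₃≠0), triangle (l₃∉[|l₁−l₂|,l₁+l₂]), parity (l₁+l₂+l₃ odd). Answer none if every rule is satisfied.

Σmᵢ = 0  ✓
l₃∈[|l₁−l₂|,l₁+l₂]=[1,11], have l₃=6  ✓
Σlᵢ = 17 ⇒ odd  ✗

parity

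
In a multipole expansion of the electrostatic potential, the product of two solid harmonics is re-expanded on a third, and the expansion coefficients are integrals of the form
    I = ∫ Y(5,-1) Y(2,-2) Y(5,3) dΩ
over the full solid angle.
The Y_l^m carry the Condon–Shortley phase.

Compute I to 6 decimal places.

Checks pass: Σm=0; 12 even; l₃=5∈[3,7].
(2·5+1)(2·2+1)(2·5+1) = 605
Δ: 2! 8! 2! / 13! → 1/38610
sum: t=0:+1/2880 t=1:−1/576 t=2:+1/2880 = -1/960
3j²(5 2 5; 0 0 0) = Δ·Π!·Σ² = 10/429  (sign +1)
sum: t=0:+1/5760 = 1/5760
3j²(5 2 5; -1 -2 3) = Δ·Π!·Σ² = 56/2145  (sign +1)
combine: 4πI² = 605·10/429·56/2145 = 560/1521
take √, sign +1: I = 0.17116875

0.171169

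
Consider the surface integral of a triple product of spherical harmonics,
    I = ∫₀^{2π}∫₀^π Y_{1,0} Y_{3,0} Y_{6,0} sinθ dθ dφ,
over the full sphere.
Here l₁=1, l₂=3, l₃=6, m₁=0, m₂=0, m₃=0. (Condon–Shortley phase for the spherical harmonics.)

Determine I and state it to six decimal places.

|1−3|≤6≤1+3 violated ⇒ I = 0

0.000000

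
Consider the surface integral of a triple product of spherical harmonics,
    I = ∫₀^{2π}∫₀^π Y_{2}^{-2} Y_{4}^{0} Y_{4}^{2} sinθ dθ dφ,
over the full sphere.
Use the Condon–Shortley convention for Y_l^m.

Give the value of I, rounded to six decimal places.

m-sum 0 ✓  L=10 even ✓  2≤4≤6 ✓
Π(2lᵢ+1) = 5×9×9 = 405
triangle coeff Δ(2,4,4) = 1/13860
Σ_t [0,2]: t=0:+1/192 t=1:−1/36 t=2:+1/192 = -5/288
(3j)²=20/693 [(2 4 4; 0 0 0)], sign=-1
Σ_t [2,2]: t=2:+1/192 = 1/192
(3j)²=3/77 [(2 4 4; -2 0 2)], sign=+1
⇒ 4πI² = 2700/5929
I = (-1)√(2700/5929/(4π)) = -0.19036462

-0.190365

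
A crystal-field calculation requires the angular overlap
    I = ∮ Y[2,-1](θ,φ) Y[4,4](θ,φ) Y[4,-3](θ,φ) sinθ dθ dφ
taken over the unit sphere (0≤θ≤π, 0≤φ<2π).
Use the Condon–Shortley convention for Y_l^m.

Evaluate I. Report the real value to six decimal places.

m-sum 0 ✓  L=10 even ✓  2≤4≤6 ✓
Π(2lᵢ+1) = 5×9×9 = 405
triangle coeff Δ(2,4,4) = 1/13860
Σ_t [0,2]: t=0:+1/192 t=1:−1/36 t=2:+1/192 = -5/288
(3j)²=20/693 [(2 4 4; 0 0 0)], sign=-1
Σ_t [2,2]: t=2:+1/1440 = 1/1440
(3j)²=7/165 [(2 4 4; -1 4 -3)], sign=-1
⇒ 4πI² = 60/121
I = (+1)√(60/121/(4π)) = 0.19864517

0.198645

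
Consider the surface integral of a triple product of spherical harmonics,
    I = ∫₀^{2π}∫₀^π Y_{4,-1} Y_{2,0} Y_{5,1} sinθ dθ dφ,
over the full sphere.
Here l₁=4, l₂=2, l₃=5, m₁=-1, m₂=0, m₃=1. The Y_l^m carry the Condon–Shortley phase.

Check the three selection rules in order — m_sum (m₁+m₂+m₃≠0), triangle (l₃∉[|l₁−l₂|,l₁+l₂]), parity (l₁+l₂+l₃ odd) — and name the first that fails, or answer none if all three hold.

azimuthal sum: -1 + 0 + 1 = 0  ✓
2 ≤ 5 ≤ 6 (triangle on l)  ✓
L = 4 + 2 + 5 = 11 (odd)  ✗

parity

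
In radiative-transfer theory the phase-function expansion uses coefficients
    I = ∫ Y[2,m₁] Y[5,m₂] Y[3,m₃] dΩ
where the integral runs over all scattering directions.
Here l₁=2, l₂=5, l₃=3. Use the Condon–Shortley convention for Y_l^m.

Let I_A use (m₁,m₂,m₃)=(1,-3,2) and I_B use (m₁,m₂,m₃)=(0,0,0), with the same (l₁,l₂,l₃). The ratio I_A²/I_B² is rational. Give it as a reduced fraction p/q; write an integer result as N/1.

Shared (l₁,l₂,l₃)=(2,5,3): N and (l;000)² cancel in I_A²/I_B².
A: Δ = 4!·0!·6!/11! = 1/2310; Racah Σ t=1..1: t=1:−1/720 = -1/720; ⇒ 3j(2 5 3; 1 -3 2)² = 8/165, sgn +1
B: Δ = 4!·0!·6!/11! = 1/2310; Racah Σ t=2..2: t=2:+1/144 = 1/144; ⇒ 3j(2 5 3; 0 0 0)² = 10/231, sgn -1
I_A²/I_B² = (8/165)/(10/231) = 28/25

28/25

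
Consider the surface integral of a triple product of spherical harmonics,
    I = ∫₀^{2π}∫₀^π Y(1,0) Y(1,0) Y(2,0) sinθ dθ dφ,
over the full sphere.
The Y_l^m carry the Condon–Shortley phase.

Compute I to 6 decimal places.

m-sum 0 ✓  L=4 even ✓  0≤2≤2 ✓
Π(2lᵢ+1) = 3×3×5 = 45
triangle coeff Δ(1,1,2) = 1/30
Σ_t [0,0]: t=0:+1/1 = 1/1
(3j)²=2/15 [(1 1 2; 0 0 0)], sign=+1
(m-triple is (0,0,0) — same symbol as above.)
⇒ 4πI² = 4/5
I = (+1)√(4/5/(4π)) = 0.25231325

0.252313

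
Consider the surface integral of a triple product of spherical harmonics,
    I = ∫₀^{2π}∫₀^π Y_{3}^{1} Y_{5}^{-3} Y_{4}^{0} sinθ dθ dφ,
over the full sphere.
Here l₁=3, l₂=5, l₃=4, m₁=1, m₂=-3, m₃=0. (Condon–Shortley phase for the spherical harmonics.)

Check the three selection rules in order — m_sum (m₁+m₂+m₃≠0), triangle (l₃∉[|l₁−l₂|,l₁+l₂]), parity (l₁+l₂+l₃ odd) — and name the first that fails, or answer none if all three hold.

azimuthal sum: 1 − 3 + 0 = -2  ✗
2 ≤ 4 ≤ 8 (triangle on l)
L = 3 + 5 + 4 = 12 (even)

m_sum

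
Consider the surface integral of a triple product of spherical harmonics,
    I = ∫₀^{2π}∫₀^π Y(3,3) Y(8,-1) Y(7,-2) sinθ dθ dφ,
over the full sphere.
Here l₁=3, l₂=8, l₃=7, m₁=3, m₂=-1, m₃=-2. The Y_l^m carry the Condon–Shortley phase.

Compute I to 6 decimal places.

Checks pass: Σm=0; 18 even; l₃=7∈[5,11].
(2·3+1)(2·8+1)(2·7+1) = 1785
Δ: 4! 2! 12! / 19! → 1/5290740
sum: t=1:−1/7257600 t=2:+1/2073600 t=3:−1/7257600 = 1/4838400
3j²(3 8 7; 0 0 0) = Δ·Π!·Σ² = 252/20995  (sign -1)
sum: t=0:+1/29030400 = 1/29030400
3j²(3 8 7; 3 -1 -2) = Δ·Π!·Σ² = 54/4199  (sign -1)
combine: 4πI² = 1785·252/20995·54/4199 = 285768/1037153
take √, sign +1: I = 0.14807456

0.148075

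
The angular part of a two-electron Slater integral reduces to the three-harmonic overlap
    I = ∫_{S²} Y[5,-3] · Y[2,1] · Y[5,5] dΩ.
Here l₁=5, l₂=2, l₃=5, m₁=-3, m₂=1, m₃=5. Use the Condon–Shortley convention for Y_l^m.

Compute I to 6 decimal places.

Σmᵢ = 3 ≠ 0, so the φ-integral vanishes; I = 0

0.000000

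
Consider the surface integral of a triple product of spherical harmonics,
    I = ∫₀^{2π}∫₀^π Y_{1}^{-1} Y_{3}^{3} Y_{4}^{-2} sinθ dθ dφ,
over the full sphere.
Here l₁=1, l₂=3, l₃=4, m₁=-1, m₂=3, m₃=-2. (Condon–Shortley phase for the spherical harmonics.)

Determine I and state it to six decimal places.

m-sum 0 ✓  L=8 even ✓  2≤4≤4 ✓
Π(2lᵢ+1) = 3×7×9 = 189
triangle coeff Δ(1,3,4) = 1/252
Σ_t [0,0]: t=0:+1/36 = 1/36
(3j)²=4/63 [(1 3 4; 0 0 0)], sign=+1
Σ_t [0,0]: t=0:+1/1440 = 1/1440
(3j)²=1/252 [(1 3 4; -1 3 -2)], sign=+1
⇒ 4πI² = 1/21
I = (+1)√(1/21/(4π)) = 0.06155813

0.061558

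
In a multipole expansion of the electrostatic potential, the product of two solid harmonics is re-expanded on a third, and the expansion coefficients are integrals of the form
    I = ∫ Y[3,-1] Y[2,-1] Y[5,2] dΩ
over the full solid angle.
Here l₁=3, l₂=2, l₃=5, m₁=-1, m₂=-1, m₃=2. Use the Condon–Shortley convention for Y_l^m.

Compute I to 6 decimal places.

0.245532

Rules hold: Σm=0, L=10 even, 1≤5≤5.
N = 7·5·11 = 385
Δ = 0!·6!·4!/11! = 1/2310
Racah Σ t=0..0: t=0:+1/144 = 1/144
⇒ 3j(3 2 5; 0 0 0)² = 10/231, sgn -1
Racah Σ t=0..0: t=0:+1/288 = 1/288
⇒ 3j(3 2 5; -1 -1 2)² = 1/22, sgn -1
4πI² = N·(3j₀)²·(3jₘ)² = 25/33
I = +1·√(0.757576/4π) = 0.24553200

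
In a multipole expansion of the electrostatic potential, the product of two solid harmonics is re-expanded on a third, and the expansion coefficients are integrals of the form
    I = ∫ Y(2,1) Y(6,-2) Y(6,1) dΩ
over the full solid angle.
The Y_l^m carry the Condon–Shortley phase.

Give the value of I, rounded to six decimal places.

Rules hold: Σm=0, L=14 even, 4≤6≤8.
N = 5·13·13 = 845
Δ = 2!·2!·10!/15! = 1/90090
Racah Σ t=0..2: t=0:+1/69120 t=1:−1/14400 t=2:+1/69120 = -7/172800
⇒ 3j(2 6 6; 0 0 0)² = 14/715, sgn -1
Racah Σ t=0..1: t=0:+1/34560 t=1:−1/60480 = 1/80640
⇒ 3j(2 6 6; 1 -2 1)² = 6/1001, sgn -1
4πI² = N·(3j₀)²·(3jₘ)² = 12/121
I = +1·√(0.0991736/4π) = 0.08883682

0.088837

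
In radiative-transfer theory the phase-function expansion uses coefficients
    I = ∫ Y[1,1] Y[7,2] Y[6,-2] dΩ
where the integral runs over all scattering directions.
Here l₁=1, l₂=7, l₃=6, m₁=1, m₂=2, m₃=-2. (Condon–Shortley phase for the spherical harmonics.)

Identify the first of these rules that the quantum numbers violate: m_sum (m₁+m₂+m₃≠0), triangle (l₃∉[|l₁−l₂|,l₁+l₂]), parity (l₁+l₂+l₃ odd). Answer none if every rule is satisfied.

m_sum

m₁+m₂+m₃ = 1 + 2 − 2 = 1  ✗
triangle: |1−7|=6 ≤ l₃=6 ≤ 1+7=8
parity: l₁+l₂+l₃ = 14 is even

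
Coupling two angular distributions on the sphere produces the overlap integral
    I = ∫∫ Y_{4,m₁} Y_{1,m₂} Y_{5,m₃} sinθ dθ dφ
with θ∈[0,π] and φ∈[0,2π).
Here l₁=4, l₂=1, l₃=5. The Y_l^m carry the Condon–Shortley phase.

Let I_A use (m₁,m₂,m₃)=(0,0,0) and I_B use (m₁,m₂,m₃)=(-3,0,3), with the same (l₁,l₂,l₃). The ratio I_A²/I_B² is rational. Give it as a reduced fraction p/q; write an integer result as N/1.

l's match ⇒ only the (l;m) 3-j factors differ between A and B.
A: triangle coeff Δ(4,1,5) = 1/495; Σ_t [0,0]: t=0:+1/576 = 1/576; (3j)²=5/99 [(4 1 5; 0 0 0)], sign=-1
B: triangle coeff Δ(4,1,5) = 1/495; Σ_t [0,0]: t=0:+1/5040 = 1/5040; (3j)²=16/495 [(4 1 5; -3 0 3)], sign=+1
I_A²/I_B² = (5/99)/(16/495) = 25/16

25/16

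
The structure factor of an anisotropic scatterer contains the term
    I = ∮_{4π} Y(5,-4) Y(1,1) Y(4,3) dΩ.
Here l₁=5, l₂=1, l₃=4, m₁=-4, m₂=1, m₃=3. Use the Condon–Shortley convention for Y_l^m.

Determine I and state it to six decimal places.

0.294638

m-sum 0 ✓  L=10 even ✓  4≤4≤6 ✓
Π(2lᵢ+1) = 11×3×9 = 297
triangle coeff Δ(5,1,4) = 1/495
Σ_t [1,1]: t=1:−1/576 = -1/576
(3j)²=5/99 [(5 1 4; 0 0 0)], sign=-1
Σ_t [2,2]: t=2:+1/10080 = 1/10080
(3j)²=4/55 [(5 1 4; -4 1 3)], sign=-1
⇒ 4πI² = 12/11
I = (+1)√(12/11/(4π)) = 0.29463840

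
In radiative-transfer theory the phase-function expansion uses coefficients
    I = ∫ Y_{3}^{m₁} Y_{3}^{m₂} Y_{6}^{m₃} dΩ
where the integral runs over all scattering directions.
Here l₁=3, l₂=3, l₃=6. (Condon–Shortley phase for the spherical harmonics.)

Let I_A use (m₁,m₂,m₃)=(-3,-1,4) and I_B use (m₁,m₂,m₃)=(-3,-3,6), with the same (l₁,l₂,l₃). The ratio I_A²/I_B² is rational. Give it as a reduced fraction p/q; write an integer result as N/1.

5/22

Shared (l₁,l₂,l₃)=(3,3,6): N and (l;000)² cancel in I_A²/I_B².
A: Δ = 0!·6!·6!/13! = 1/12012; Racah Σ t=0..0: t=0:+1/34560 = 1/34560; ⇒ 3j(3 3 6; -3 -1 4)² = 5/286, sgn +1
B: Δ = 0!·6!·6!/13! = 1/12012; Racah Σ t=0..0: t=0:+1/518400 = 1/518400; ⇒ 3j(3 3 6; -3 -3 6)² = 1/13, sgn +1
I_A²/I_B² = (5/286)/(1/13) = 5/22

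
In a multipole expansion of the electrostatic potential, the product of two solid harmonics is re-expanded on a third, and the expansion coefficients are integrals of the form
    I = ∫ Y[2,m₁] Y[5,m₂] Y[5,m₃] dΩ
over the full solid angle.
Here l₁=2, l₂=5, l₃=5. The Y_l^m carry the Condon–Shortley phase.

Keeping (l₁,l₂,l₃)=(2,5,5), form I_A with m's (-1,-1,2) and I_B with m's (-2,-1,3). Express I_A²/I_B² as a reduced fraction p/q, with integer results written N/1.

Same 2,5,5: normalisation and zero-m 3j drop out of the ratio.
A: Δ: 2! 2! 8! / 13! → 1/38610; sum: t=1:−1/1440 t=2:+1/2880 = -1/2880; 3j²(2 5 5; -1 -1 2) = Δ·Π!·Σ² = 7/715  (sign +1)
B: Δ: 2! 2! 8! / 13! → 1/38610; sum: t=2:+1/5760 = 1/5760; 3j²(2 5 5; -2 -1 3) = Δ·Π!·Σ² = 56/2145  (sign +1)
I_A²/I_B² = (7/715)/(56/2145) = 3/8

3/8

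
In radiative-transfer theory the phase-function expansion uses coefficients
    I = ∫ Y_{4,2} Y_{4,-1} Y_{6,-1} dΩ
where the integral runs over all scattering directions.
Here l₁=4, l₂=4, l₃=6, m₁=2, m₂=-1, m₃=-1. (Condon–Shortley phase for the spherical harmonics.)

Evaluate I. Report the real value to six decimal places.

0.097783

Checks pass: Σm=0; 14 even; l₃=6∈[0,8].
(2·4+1)(2·4+1)(2·6+1) = 1053
Δ: 2! 6! 6! / 15! → 1/1261260
sum: t=0:+1/4608 t=1:−1/1296 t=2:+1/4608 = -7/20736
3j²(4 4 6; 0 0 0) = Δ·Π!·Σ² = 20/1287  (sign -1)
sum: t=0:+1/3456 t=1:−1/5760 t=2:+1/172800 = 7/57600
3j²(4 4 6; 2 -1 -1) = Δ·Π!·Σ² = 21/2860  (sign -1)
combine: 4πI² = 1053·20/1287·21/2860 = 189/1573
take √, sign +1: I = 0.09778261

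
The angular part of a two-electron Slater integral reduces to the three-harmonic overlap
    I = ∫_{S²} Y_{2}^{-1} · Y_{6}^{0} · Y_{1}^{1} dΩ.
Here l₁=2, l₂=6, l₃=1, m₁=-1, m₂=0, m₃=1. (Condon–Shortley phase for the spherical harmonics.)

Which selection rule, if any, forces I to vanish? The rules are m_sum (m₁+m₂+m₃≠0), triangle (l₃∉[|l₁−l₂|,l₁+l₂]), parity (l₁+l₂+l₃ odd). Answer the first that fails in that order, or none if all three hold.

triangle

m₁+m₂+m₃ = -1 + 0 + 1 = 0  ✓
triangle: |2−6|=4 ≤ l₃=1 ≤ 2+6=8  ✗
parity: l₁+l₂+l₃ = 9 is odd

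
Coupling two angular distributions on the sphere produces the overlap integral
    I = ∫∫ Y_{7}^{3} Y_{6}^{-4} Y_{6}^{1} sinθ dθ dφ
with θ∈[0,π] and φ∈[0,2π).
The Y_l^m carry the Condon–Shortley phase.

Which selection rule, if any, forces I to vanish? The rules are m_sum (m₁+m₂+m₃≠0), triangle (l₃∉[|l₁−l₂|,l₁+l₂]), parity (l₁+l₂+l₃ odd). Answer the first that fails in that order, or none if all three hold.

parity

m₁+m₂+m₃ = 3 − 4 + 1 = 0  ✓
triangle: |7−6|=1 ≤ l₃=6 ≤ 7+6=13  ✓
parity: l₁+l₂+l₃ = 19 is odd  ✗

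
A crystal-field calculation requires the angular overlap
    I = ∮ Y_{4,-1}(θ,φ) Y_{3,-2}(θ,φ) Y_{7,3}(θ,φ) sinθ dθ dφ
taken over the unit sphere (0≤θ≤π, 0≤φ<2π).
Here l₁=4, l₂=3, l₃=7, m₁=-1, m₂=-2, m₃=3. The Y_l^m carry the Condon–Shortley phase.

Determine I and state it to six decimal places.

-0.213926

Checks pass: Σm=0; 14 even; l₃=7∈[1,7].
(2·4+1)(2·3+1)(2·7+1) = 945
Δ: 0! 8! 6! / 15! → 1/45045
sum: t=0:+1/20736 = 1/20736
3j²(4 3 7; 0 0 0) = Δ·Π!·Σ² = 35/1287  (sign -1)
sum: t=0:+1/86400 = 1/86400
3j²(4 3 7; -1 -2 3) = Δ·Π!·Σ² = 16/715  (sign +1)
combine: 4πI² = 945·35/1287·16/715 = 11760/20449
take √, sign -1: I = -0.21392557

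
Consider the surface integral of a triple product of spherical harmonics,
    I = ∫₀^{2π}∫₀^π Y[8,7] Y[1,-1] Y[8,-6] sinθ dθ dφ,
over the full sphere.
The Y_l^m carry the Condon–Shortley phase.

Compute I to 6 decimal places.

l₁+l₂+l₃=17 is odd: 3j(l;000)=0 ⇒ I=0

0.000000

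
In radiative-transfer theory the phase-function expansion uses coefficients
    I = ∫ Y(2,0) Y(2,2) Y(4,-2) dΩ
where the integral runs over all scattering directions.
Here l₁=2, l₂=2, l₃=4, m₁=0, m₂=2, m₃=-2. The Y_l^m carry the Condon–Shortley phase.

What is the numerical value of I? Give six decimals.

m-sum 0 ✓  L=8 even ✓  0≤4≤4 ✓
Π(2lᵢ+1) = 5×5×9 = 225
triangle coeff Δ(2,2,4) = 1/630
Σ_t [0,0]: t=0:+1/16 = 1/16
(3j)²=2/35 [(2 2 4; 0 0 0)], sign=+1
Σ_t [0,0]: t=0:+1/96 = 1/96
(3j)²=1/42 [(2 2 4; 0 2 -2)], sign=+1
⇒ 4πI² = 15/49
I = (+1)√(15/49/(4π)) = 0.15607835

0.156078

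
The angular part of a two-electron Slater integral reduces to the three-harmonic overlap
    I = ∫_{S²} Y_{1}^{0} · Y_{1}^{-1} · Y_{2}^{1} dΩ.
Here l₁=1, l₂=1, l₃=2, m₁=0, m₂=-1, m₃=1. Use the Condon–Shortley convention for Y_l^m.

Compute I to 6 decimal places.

m-sum 0 ✓  L=4 even ✓  0≤2≤2 ✓
Π(2lᵢ+1) = 3×3×5 = 45
triangle coeff Δ(1,1,2) = 1/30
Σ_t [0,0]: t=0:+1/1 = 1/1
(3j)²=2/15 [(1 1 2; 0 0 0)], sign=+1
Σ_t [0,0]: t=0:+1/2 = 1/2
(3j)²=1/10 [(1 1 2; 0 -1 1)], sign=-1
⇒ 4πI² = 3/5
I = (-1)√(3/5/(4π)) = -0.21850969

-0.218510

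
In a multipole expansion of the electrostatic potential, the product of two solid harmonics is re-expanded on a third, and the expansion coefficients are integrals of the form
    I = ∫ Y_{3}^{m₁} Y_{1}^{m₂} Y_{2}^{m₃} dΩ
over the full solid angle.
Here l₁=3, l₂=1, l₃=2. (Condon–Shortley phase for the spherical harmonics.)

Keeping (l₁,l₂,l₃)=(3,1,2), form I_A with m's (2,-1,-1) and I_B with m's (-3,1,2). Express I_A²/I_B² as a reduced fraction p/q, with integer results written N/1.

2/3

Same 3,1,2: normalisation and zero-m 3j drop out of the ratio.
A: Δ: 2! 4! 0! / 7! → 1/105; sum: t=0:+1/12 = 1/12; 3j²(3 1 2; 2 -1 -1) = Δ·Π!·Σ² = 2/21  (sign -1)
B: Δ: 2! 4! 0! / 7! → 1/105; sum: t=2:+1/48 = 1/48; 3j²(3 1 2; -3 1 2) = Δ·Π!·Σ² = 1/7  (sign +1)
I_A²/I_B² = (2/21)/(1/7) = 2/3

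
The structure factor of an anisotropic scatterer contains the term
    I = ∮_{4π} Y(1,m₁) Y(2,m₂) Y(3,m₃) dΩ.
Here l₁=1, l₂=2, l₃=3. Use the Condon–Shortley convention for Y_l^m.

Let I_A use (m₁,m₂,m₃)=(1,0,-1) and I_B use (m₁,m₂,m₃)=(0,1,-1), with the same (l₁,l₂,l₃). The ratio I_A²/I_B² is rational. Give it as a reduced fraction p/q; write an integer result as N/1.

3/4

l's match ⇒ only the (l;m) 3-j factors differ between A and B.
A: triangle coeff Δ(1,2,3) = 1/105; Σ_t [0,0]: t=0:+1/8 = 1/8; (3j)²=2/35 [(1 2 3; 1 0 -1)], sign=+1
B: triangle coeff Δ(1,2,3) = 1/105; Σ_t [0,0]: t=0:+1/6 = 1/6; (3j)²=8/105 [(1 2 3; 0 1 -1)], sign=+1
I_A²/I_B² = (2/35)/(8/105) = 3/4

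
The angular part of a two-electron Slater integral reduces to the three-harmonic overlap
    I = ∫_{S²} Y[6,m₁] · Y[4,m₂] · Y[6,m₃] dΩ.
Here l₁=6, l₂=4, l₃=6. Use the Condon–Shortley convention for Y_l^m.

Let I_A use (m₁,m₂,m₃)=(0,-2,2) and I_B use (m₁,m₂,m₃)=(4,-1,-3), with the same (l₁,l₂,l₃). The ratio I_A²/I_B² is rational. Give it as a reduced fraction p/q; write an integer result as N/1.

l's match ⇒ only the (l;m) 3-j factors differ between A and B.
A: triangle coeff Δ(6,4,6) = 1/15315300; Σ_t [0,2]: t=0:+1/138240 t=1:−1/25920 t=2:+1/55296 = -11/829440; (3j)²=11/1326 [(6 4 6; 0 -2 2)], sign=-1
B: triangle coeff Δ(6,4,6) = 1/15315300; Σ_t [0,2]: t=0:+1/207360 t=1:−1/120960 t=2:+1/967680 = -1/414720; (3j)²=21/4862 [(6 4 6; 4 -1 -3)], sign=+1
I_A²/I_B² = (11/1326)/(21/4862) = 121/63

121/63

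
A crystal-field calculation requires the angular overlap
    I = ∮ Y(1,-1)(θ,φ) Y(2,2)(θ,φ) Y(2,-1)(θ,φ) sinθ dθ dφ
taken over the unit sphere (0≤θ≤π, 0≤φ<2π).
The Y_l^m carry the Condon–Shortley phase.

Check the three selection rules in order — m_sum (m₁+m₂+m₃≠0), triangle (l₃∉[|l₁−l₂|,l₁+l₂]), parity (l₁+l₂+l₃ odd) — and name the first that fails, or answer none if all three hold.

parity

m₁+m₂+m₃ = -1 + 2 − 1 = 0  ✓
triangle: |1−2|=1 ≤ l₃=2 ≤ 1+2=3  ✓
parity: l₁+l₂+l₃ = 5 is odd  ✗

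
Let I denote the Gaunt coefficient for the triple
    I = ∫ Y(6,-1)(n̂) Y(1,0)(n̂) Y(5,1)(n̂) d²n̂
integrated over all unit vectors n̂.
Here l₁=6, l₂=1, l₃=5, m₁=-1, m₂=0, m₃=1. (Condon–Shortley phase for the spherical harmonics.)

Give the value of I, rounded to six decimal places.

Checks pass: Σm=0; 12 even; l₃=5∈[5,7].
(2·6+1)(2·1+1)(2·5+1) = 429
Δ: 2! 10! 0! / 13! → 1/858
sum: t=1:−1/14400 = -1/14400
3j²(6 1 5; 0 0 0) = Δ·Π!·Σ² = 6/143  (sign +1)
sum: t=1:−1/17280 = -1/17280
3j²(6 1 5; -1 0 1) = Δ·Π!·Σ² = 35/858  (sign -1)
combine: 4πI² = 429·6/143·35/858 = 105/143
take √, sign -1: I = -0.24172507

-0.241725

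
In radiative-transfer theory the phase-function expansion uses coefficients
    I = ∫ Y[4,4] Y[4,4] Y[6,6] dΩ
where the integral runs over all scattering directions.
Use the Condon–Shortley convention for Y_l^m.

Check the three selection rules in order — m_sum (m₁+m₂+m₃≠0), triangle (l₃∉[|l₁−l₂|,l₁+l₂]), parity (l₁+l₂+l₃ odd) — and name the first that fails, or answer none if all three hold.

m_sum

m₁+m₂+m₃ = 4 + 4 + 6 = 14  ✗
triangle: |4−4|=0 ≤ l₃=6 ≤ 4+4=8
parity: l₁+l₂+l₃ = 14 is even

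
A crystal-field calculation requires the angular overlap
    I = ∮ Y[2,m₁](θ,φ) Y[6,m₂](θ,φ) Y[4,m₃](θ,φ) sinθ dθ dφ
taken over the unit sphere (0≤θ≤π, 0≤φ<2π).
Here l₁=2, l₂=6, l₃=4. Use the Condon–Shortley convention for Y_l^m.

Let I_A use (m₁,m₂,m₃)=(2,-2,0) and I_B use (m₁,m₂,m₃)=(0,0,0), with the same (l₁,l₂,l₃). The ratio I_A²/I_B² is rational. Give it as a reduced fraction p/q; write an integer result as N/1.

Same 2,6,4: normalisation and zero-m 3j drop out of the ratio.
A: Δ: 4! 0! 8! / 13! → 1/6435; sum: t=0:+1/13824 = 1/13824; 3j²(2 6 4; 2 -2 0) = Δ·Π!·Σ² = 14/1287  (sign +1)
B: Δ: 4! 0! 8! / 13! → 1/6435; sum: t=2:+1/2304 = 1/2304; 3j²(2 6 4; 0 0 0) = Δ·Π!·Σ² = 5/143  (sign +1)
I_A²/I_B² = (14/1287)/(5/143) = 14/45

14/45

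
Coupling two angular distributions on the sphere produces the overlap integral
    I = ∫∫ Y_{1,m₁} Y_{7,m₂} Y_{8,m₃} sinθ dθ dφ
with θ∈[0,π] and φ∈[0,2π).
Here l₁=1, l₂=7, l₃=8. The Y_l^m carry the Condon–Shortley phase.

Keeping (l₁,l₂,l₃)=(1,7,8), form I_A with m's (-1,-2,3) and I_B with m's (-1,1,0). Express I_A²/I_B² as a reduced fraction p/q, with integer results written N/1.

Shared (l₁,l₂,l₃)=(1,7,8): N and (l;000)² cancel in I_A²/I_B².
A: Δ = 0!·2!·14!/17! = 1/2040; Racah Σ t=0..0: t=0:+1/87091200 = 1/87091200; ⇒ 3j(1 7 8; -1 -2 3)² = 11/408, sgn -1
B: Δ = 0!·2!·14!/17! = 1/2040; Racah Σ t=0..0: t=0:+1/58060800 = 1/58060800; ⇒ 3j(1 7 8; -1 1 0)² = 7/510, sgn +1
I_A²/I_B² = (11/408)/(7/510) = 55/28

55/28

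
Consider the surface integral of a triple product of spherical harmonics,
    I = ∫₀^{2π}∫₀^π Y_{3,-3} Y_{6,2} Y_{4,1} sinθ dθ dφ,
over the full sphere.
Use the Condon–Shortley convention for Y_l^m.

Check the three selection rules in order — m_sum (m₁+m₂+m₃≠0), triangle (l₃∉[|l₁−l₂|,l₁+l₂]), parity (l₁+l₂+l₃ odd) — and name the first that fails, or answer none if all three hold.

parity

azimuthal sum: -3 + 2 + 1 = 0  ✓
3 ≤ 4 ≤ 9 (triangle on l)  ✓
L = 3 + 6 + 4 = 13 (odd)  ✗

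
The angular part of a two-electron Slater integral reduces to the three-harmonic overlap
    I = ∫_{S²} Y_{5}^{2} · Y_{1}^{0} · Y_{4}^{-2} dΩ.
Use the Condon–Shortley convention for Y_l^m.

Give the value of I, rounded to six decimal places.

0.225034

Checks pass: Σm=0; 10 even; l₃=4∈[4,6].
(2·5+1)(2·1+1)(2·4+1) = 297
Δ: 2! 8! 0! / 11! → 1/495
sum: t=1:−1/576 = -1/576
3j²(5 1 4; 0 0 0) = Δ·Π!·Σ² = 5/99  (sign -1)
sum: t=1:−1/1440 = -1/1440
3j²(5 1 4; 2 0 -2) = Δ·Π!·Σ² = 7/165  (sign -1)
combine: 4πI² = 297·5/99·7/165 = 7/11
take √, sign +1: I = 0.22503380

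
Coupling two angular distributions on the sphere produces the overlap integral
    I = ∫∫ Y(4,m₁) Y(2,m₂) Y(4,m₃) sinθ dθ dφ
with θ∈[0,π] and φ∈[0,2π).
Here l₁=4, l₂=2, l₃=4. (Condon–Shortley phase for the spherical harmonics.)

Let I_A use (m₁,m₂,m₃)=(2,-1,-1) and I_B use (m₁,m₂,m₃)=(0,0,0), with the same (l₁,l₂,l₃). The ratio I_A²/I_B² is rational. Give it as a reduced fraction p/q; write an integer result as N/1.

243/400

Same 4,2,4: normalisation and zero-m 3j drop out of the ratio.
A: Δ: 2! 6! 2! / 11! → 1/13860; sum: t=0:+1/96 t=1:−1/240 = 1/160; 3j²(4 2 4; 2 -1 -1) = Δ·Π!·Σ² = 27/1540  (sign -1)
B: Δ: 2! 6! 2! / 11! → 1/13860; sum: t=0:+1/192 t=1:−1/36 t=2:+1/192 = -5/288; 3j²(4 2 4; 0 0 0) = Δ·Π!·Σ² = 20/693  (sign -1)
I_A²/I_B² = (27/1540)/(20/693) = 243/400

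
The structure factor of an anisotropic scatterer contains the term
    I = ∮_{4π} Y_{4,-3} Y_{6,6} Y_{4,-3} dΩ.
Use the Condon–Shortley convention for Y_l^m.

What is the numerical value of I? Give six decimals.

0.216205

Checks pass: Σm=0; 14 even; l₃=4∈[2,10].
(2·4+1)(2·6+1)(2·4+1) = 1053
Δ: 6! 2! 6! / 15! → 1/1261260
sum: t=2:+1/4608 t=3:−1/1296 t=4:+1/4608 = -7/20736
3j²(4 6 4; 0 0 0) = Δ·Π!·Σ² = 20/1287  (sign -1)
sum: t=6:+1/518400 = 1/518400
3j²(4 6 4; -3 6 -3) = Δ·Π!·Σ² = 7/195  (sign -1)
combine: 4πI² = 1053·20/1287·7/195 = 84/143
take √, sign +1: I = 0.21620548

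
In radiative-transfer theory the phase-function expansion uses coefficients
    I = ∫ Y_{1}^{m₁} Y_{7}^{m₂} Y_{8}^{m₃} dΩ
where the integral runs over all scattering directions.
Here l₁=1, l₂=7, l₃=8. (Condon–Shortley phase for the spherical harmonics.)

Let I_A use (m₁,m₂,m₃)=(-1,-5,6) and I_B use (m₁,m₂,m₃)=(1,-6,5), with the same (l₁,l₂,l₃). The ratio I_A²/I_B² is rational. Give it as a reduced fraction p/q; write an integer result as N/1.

Shared (l₁,l₂,l₃)=(1,7,8): N and (l;000)² cancel in I_A²/I_B².
A: Δ = 0!·2!·14!/17! = 1/2040; Racah Σ t=0..0: t=0:+1/1916006400 = 1/1916006400; ⇒ 3j(1 7 8; -1 -5 6)² = 91/2040, sgn +1
B: Δ = 0!·2!·14!/17! = 1/2040; Racah Σ t=0..0: t=0:+1/12454041600 = 1/12454041600; ⇒ 3j(1 7 8; 1 -6 5)² = 1/680, sgn -1
I_A²/I_B² = (91/2040)/(1/680) = 91/3

91/3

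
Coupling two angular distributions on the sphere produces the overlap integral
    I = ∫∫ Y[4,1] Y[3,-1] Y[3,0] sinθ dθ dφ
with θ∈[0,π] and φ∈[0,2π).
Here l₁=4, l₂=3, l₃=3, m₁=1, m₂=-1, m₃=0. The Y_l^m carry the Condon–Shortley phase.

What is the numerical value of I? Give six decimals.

Rules hold: Σm=0, L=10 even, 1≤3≤7.
N = 9·7·7 = 441
Δ = 4!·4!·2!/11! = 1/34650
Racah Σ t=1..3: t=1:−1/72 t=2:+1/16 t=3:−1/72 = 5/144
⇒ 3j(4 3 3; 0 0 0)² = 2/77, sgn -1
Racah Σ t=0..2: t=0:+1/288 t=1:−1/24 t=2:+1/48 = -5/288
⇒ 3j(4 3 3; 1 -1 0)² = 5/462, sgn +1
4πI² = N·(3j₀)²·(3jₘ)² = 15/121
I = -1·√(0.123967/4π) = -0.09932258

-0.099323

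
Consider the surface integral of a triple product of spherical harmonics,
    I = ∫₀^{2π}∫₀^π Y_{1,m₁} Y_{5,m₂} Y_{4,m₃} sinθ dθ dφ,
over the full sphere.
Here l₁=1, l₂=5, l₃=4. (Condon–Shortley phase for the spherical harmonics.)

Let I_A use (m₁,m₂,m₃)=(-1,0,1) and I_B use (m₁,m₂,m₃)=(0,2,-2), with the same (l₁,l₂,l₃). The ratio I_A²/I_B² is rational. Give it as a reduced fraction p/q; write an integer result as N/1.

10/21

Same 1,5,4: normalisation and zero-m 3j drop out of the ratio.
A: Δ: 2! 0! 8! / 11! → 1/495; sum: t=2:+1/1440 = 1/1440; 3j²(1 5 4; -1 0 1) = Δ·Π!·Σ² = 2/99  (sign -1)
B: Δ: 2! 0! 8! / 11! → 1/495; sum: t=1:−1/1440 = -1/1440; 3j²(1 5 4; 0 2 -2) = Δ·Π!·Σ² = 7/165  (sign -1)
I_A²/I_B² = (2/99)/(7/165) = 10/21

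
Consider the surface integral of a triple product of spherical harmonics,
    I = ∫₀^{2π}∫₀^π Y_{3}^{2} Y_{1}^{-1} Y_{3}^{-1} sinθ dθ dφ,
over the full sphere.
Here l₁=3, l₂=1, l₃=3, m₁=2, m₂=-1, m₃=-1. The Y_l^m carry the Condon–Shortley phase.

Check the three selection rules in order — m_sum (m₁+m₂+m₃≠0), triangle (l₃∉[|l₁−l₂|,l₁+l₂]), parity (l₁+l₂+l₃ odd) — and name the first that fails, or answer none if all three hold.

m₁+m₂+m₃ = 2 − 1 − 1 = 0  ✓
triangle: |3−1|=2 ≤ l₃=3 ≤ 3+1=4  ✓
parity: l₁+l₂+l₃ = 7 is odd  ✗

parity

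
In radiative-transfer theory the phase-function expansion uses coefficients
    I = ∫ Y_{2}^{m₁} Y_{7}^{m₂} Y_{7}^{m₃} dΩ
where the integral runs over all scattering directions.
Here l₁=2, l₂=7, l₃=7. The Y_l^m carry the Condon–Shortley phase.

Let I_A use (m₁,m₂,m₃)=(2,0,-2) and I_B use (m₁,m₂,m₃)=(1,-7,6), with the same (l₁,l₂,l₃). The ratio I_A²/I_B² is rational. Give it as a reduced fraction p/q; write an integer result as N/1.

216/169

l's match ⇒ only the (l;m) 3-j factors differ between A and B.
A: triangle coeff Δ(2,7,7) = 1/185640; Σ_t [0,0]: t=0:+1/2419200 = 1/2419200; (3j)²=27/1105 [(2 7 7; 2 0 -2)], sign=-1
B: triangle coeff Δ(2,7,7) = 1/185640; Σ_t [0,0]: t=0:+1/958003200 = 1/958003200; (3j)²=13/680 [(2 7 7; 1 -7 6)], sign=-1
I_A²/I_B² = (27/1105)/(13/680) = 216/169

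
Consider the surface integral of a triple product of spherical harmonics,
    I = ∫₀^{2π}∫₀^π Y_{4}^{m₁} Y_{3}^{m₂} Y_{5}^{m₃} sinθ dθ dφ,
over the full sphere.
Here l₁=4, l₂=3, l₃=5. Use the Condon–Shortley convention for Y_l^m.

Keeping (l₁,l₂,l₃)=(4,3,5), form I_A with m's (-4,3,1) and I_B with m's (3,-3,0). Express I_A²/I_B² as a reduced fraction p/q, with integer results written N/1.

4/15

l's match ⇒ only the (l;m) 3-j factors differ between A and B.
A: triangle coeff Δ(4,3,5) = 1/180180; Σ_t [2,2]: t=2:+1/34560 = 1/34560; (3j)²=1/429 [(4 3 5; -4 3 1)], sign=+1
B: triangle coeff Δ(4,3,5) = 1/180180; Σ_t [0,0]: t=0:+1/5760 = 1/5760; (3j)²=5/572 [(4 3 5; 3 -3 0)], sign=-1
I_A²/I_B² = (1/429)/(5/572) = 4/15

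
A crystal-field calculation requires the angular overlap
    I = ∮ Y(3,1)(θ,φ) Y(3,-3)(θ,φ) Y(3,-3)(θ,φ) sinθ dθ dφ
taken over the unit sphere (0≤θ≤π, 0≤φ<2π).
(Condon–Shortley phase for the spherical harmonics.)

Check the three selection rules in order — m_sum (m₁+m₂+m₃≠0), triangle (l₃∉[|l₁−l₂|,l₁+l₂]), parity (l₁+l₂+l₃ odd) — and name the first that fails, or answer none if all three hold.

Σmᵢ = -5  ✗
l₃∈[|l₁−l₂|,l₁+l₂]=[0,6], have l₃=3
Σlᵢ = 9 ⇒ odd

m_sum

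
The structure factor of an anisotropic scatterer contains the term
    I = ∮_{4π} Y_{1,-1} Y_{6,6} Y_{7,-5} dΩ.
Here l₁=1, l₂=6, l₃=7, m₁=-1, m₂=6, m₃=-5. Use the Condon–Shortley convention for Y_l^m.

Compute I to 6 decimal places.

Rules hold: Σm=0, L=14 even, 5≤7≤7.
N = 3·13·15 = 585
Δ = 0!·2!·12!/15! = 1/1365
Racah Σ t=0..0: t=0:+1/518400 = 1/518400
⇒ 3j(1 6 7; 0 0 0)² = 7/195, sgn -1
Racah Σ t=0..0: t=0:+1/958003200 = 1/958003200
⇒ 3j(1 6 7; -1 6 -5)² = 1/1365, sgn +1
4πI² = N·(3j₀)²·(3jₘ)² = 1/65
I = -1·√(0.0153846/4π) = -0.03498955

-0.034990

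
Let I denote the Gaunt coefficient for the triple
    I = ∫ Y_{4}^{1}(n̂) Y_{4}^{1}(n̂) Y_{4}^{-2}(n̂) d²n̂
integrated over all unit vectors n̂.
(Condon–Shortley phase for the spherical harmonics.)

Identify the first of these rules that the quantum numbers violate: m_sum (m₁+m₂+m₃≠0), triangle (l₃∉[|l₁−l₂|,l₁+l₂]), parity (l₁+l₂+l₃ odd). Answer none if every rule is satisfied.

azimuthal sum: 1 + 1 − 2 = 0  ✓
0 ≤ 4 ≤ 8 (triangle on l)  ✓
L = 4 + 4 + 4 = 12 (even)  ✓

none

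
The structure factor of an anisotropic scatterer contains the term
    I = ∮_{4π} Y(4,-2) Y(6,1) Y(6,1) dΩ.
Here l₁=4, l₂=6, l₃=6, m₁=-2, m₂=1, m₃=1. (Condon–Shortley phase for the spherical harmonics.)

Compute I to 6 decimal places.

Rules hold: Σm=0, L=16 even, 2≤6≤10.
N = 9·13·13 = 1521
Δ = 4!·4!·8!/17! = 1/15315300
Racah Σ t=0..4: t=0:+1/829440 t=1:−1/25920 t=2:+1/9216 t=3:−1/25920 t=4:+1/829440 = 7/207360
⇒ 3j(4 6 6; 0 0 0)² = 28/2431, sgn +1
Racah Σ t=2..4: t=2:+1/69120 t=3:−1/20736 t=4:+1/69120 = -1/51840
⇒ 3j(4 6 6; -2 1 1)² = 280/21879, sgn +1
4πI² = N·(3j₀)²·(3jₘ)² = 7840/34969
I = +1·√(0.224199/4π) = 0.13357079

0.133571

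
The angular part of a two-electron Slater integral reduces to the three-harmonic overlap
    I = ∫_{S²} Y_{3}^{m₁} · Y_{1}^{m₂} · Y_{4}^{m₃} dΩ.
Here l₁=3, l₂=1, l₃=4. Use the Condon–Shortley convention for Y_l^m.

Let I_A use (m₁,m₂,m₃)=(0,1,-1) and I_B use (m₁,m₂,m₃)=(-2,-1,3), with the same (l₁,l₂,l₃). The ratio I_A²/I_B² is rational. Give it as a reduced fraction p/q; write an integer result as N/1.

l's match ⇒ only the (l;m) 3-j factors differ between A and B.
A: triangle coeff Δ(3,1,4) = 1/252; Σ_t [0,0]: t=0:+1/72 = 1/72; (3j)²=5/126 [(3 1 4; 0 1 -1)], sign=-1
B: triangle coeff Δ(3,1,4) = 1/252; Σ_t [0,0]: t=0:+1/240 = 1/240; (3j)²=1/12 [(3 1 4; -2 -1 3)], sign=-1
I_A²/I_B² = (5/126)/(1/12) = 10/21

10/21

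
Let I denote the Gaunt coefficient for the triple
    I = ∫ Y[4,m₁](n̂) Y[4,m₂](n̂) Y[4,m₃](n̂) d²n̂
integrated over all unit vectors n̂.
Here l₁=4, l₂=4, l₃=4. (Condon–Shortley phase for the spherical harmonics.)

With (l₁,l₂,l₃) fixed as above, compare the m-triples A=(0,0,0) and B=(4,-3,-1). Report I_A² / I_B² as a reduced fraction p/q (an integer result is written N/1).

Shared (l₁,l₂,l₃)=(4,4,4): N and (l;000)² cancel in I_A²/I_B².
A: Δ = 4!·4!·4!/13! = 1/450450; Racah Σ t=0..4: t=0:+1/13824 t=1:−1/216 t=2:+1/64 t=3:−1/216 t=4:+1/13824 = 5/768; ⇒ 3j(4 4 4; 0 0 0)² = 18/1001, sgn +1
B: Δ = 4!·4!·4!/13! = 1/450450; Racah Σ t=0..0: t=0:+1/3456 = 1/3456; ⇒ 3j(4 4 4; 4 -3 -1)² = 35/1287, sgn -1
I_A²/I_B² = (18/1001)/(35/1287) = 162/245

162/245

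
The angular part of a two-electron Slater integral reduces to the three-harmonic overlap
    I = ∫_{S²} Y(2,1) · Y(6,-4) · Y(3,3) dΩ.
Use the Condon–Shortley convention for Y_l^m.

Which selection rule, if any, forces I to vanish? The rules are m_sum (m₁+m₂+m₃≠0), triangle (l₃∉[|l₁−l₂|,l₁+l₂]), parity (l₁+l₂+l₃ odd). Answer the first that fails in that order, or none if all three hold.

triangle

Σmᵢ = 0  ✓
l₃∈[|l₁−l₂|,l₁+l₂]=[4,8], have l₃=3  ✗
Σlᵢ = 11 ⇒ odd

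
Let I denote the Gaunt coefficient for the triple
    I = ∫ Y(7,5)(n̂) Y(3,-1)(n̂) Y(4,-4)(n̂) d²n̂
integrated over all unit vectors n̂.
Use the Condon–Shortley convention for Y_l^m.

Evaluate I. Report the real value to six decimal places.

Checks pass: Σm=0; 14 even; l₃=4∈[4,10].
(2·7+1)(2·3+1)(2·4+1) = 945
Δ: 6! 8! 0! / 15! → 1/45045
sum: t=3:−1/20736 = -1/20736
3j²(7 3 4; 0 0 0) = Δ·Π!·Σ² = 35/1287  (sign -1)
sum: t=2:+1/1935360 = 1/1935360
3j²(7 3 4; 5 -1 -4) = Δ·Π!·Σ² = 1/91  (sign +1)
combine: 4πI² = 945·35/1287·1/91 = 525/1859
take √, sign -1: I = -0.14991153

-0.149912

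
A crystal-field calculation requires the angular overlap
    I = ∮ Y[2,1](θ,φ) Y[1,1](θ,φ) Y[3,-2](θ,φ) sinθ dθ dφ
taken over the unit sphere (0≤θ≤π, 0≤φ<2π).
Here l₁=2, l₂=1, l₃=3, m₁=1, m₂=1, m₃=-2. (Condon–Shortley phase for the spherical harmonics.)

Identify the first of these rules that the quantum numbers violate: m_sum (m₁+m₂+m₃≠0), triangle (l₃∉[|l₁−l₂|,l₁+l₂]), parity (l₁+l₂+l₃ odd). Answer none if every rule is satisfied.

none

azimuthal sum: 1 + 1 − 2 = 0  ✓
1 ≤ 3 ≤ 3 (triangle on l)  ✓
L = 2 + 1 + 3 = 6 (even)  ✓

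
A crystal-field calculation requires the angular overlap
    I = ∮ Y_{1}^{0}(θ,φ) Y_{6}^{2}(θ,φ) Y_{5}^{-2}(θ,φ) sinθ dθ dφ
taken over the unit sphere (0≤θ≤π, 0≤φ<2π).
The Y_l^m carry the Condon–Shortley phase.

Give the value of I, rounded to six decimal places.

0.231133

Rules hold: Σm=0, L=12 even, 5≤5≤7.
N = 3·13·11 = 429
Δ = 2!·0!·10!/13! = 1/858
Racah Σ t=1..1: t=1:−1/14400 = -1/14400
⇒ 3j(1 6 5; 0 0 0)² = 6/143, sgn +1
Racah Σ t=1..1: t=1:−1/30240 = -1/30240
⇒ 3j(1 6 5; 0 2 -2)² = 16/429, sgn +1
4πI² = N·(3j₀)²·(3jₘ)² = 96/143
I = +1·√(0.671329/4π) = 0.23113338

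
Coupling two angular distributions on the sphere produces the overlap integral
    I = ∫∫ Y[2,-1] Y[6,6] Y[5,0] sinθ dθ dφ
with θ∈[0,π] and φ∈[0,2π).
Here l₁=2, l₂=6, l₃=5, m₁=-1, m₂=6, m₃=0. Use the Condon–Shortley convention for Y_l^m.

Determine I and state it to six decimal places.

Σmᵢ = 5 ≠ 0, so the φ-integral vanishes; I = 0

0.000000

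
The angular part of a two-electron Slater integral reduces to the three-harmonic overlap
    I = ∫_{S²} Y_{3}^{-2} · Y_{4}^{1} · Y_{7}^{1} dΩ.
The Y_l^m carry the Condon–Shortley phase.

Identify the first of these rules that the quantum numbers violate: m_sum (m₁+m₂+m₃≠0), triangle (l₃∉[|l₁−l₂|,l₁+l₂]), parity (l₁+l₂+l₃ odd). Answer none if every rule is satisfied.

none

Σmᵢ = 0  ✓
l₃∈[|l₁−l₂|,l₁+l₂]=[1,7], have l₃=7  ✓
Σlᵢ = 14 ⇒ even  ✓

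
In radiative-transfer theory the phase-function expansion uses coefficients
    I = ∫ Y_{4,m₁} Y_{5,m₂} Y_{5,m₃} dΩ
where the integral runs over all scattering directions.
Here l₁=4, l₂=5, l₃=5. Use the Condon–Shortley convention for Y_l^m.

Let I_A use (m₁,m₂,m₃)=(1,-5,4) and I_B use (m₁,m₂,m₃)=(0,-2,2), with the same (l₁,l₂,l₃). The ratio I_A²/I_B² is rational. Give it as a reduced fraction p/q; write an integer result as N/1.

l's match ⇒ only the (l;m) 3-j factors differ between A and B.
A: triangle coeff Δ(4,5,5) = 1/3153150; Σ_t [0,0]: t=0:+1/103680 = 1/103680; (3j)²=4/143 [(4 5 5; 1 -5 4)], sign=-1
B: triangle coeff Δ(4,5,5) = 1/3153150; Σ_t [0,3]: t=0:+1/20736 t=1:−1/1728 t=2:+1/1920 t=3:−1/25920 = -1/20736; (3j)²=1/2574 [(4 5 5; 0 -2 2)], sign=+1
I_A²/I_B² = (4/143)/(1/2574) = 72/1

72/1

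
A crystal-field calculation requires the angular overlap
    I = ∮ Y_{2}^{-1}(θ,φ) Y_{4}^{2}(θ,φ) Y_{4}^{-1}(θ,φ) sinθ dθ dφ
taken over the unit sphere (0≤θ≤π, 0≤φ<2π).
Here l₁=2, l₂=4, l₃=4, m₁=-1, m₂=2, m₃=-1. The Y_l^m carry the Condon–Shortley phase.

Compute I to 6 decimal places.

m-sum 0 ✓  L=10 even ✓  2≤4≤6 ✓
Π(2lᵢ+1) = 5×9×9 = 405
triangle coeff Δ(2,4,4) = 1/13860
Σ_t [0,2]: t=0:+1/192 t=1:−1/36 t=2:+1/192 = -5/288
(3j)²=20/693 [(2 4 4; 0 0 0)], sign=-1
Σ_t [1,2]: t=1:−1/240 t=2:+1/96 = 1/160
(3j)²=27/1540 [(2 4 4; -1 2 -1)], sign=-1
⇒ 4πI² = 1215/5929
I = (+1)√(1215/5929/(4π)) = 0.12770047

0.127700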